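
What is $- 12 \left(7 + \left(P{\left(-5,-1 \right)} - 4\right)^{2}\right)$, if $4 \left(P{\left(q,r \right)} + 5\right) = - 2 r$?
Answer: $-951$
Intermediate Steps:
$P{\left(q,r \right)} = -5 - \frac{r}{2}$ ($P{\left(q,r \right)} = -5 + \frac{\left(-2\right) r}{4} = -5 - \frac{r}{2}$)
$- 12 \left(7 + \left(P{\left(-5,-1 \right)} - 4\right)^{2}\right) = - 12 \left(7 + \left(\left(-5 - - \frac{1}{2}\right) - 4\right)^{2}\right) = - 12 \left(7 + \left(\left(-5 + \frac{1}{2}\right) - 4\right)^{2}\right) = - 12 \left(7 + \left(- \frac{9}{2} - 4\right)^{2}\right) = - 12 \left(7 + \left(- \frac{17}{2}\right)^{2}\right) = - 12 \left(7 + \frac{289}{4}\right) = \left(-12\right) \frac{317}{4} = -951$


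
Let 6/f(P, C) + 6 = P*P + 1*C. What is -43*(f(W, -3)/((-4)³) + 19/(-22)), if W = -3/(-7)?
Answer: 1859191/50688 ≈ 36.679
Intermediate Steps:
W = 3/7 (W = -3*(-⅐) = 3/7 ≈ 0.42857)
f(P, C) = 6/(-6 + C + P²) (f(P, C) = 6/(-6 + (P*P + 1*C)) = 6/(-6 + (P² + C)) = 6/(-6 + (C + P²)) = 6/(-6 + C + P²))
-43*(f(W, -3)/((-4)³) + 19/(-22)) = -43*((6/(-6 - 3 + (3/7)²))/((-4)³) + 19/(-22)) = -43*((6/(-6 - 3 + 9/49))/(-64) + 19*(-1/22)) = -43*((6/(-432/49))*(-1/64) - 19/22) = -43*((6*(-49/432))*(-1/64) - 19/22) = -43*(-49/72*(-1/64) - 19/22) = -43*(49/4608 - 19/22) = -43*(-43237/50688) = 1859191/50688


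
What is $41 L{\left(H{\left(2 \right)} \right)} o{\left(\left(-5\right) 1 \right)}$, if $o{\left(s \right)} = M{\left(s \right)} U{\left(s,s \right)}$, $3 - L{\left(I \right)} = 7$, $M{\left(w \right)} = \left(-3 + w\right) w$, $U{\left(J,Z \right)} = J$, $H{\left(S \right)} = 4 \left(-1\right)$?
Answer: $32800$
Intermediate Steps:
$H{\left(S \right)} = -4$
$M{\left(w \right)} = w \left(-3 + w\right)$
$L{\left(I \right)} = -4$ ($L{\left(I \right)} = 3 - 7 = -4$)
$o{\left(s \right)} = s^{2} \left(-3 + s\right)$ ($o{\left(s \right)} = s \left(-3 + s\right) s = s^{2} \left(-3 + s\right)$)
$41 L{\left(H{\left(2 \right)} \right)} o{\left(\left(-5\right) 1 \right)} = 41 \left(-4\right) \left(\left(-5\right) 1\right)^{2} \left(-3 - 5\right) = - 164 \left(-5\right)^{2} \left(-3 - 5\right) = - 164 \cdot 25 \left(-8\right) = \left(-164\right) \left(-200\right) = 32800$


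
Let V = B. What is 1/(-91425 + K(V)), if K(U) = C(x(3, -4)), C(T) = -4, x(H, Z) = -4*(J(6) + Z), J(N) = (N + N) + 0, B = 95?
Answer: -1/91429 ≈ -1.0937e-5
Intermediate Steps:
J(N) = 2*N (J(N) = 2*N + 0 = 2*N)
V = 95
x(H, Z) = -48 - 4*Z (x(H, Z) = -4*(2*6 + Z) = -4*(12 + Z) = -48 - 4*Z)
K(U) = -4
1/(-91425 + K(V)) = 1/(-91425 - 4) = 1/(-91429) = -1/91429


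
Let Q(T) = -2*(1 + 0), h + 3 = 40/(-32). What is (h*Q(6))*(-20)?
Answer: -170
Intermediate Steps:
h = -17/4 (h = -3 + 40/(-32) = -3 + 40*(-1/32) = -3 - 5/4 = -17/4 ≈ -4.2500)
Q(T) = -2 (Q(T) = -2*1 = -2)
(h*Q(6))*(-20) = -17/4*(-2)*(-20) = (17/2)*(-20) = -170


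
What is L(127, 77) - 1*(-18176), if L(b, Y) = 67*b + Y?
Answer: 26762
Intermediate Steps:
L(b, Y) = Y + 67*b
L(127, 77) - 1*(-18176) = (77 + 67*127) - 1*(-18176) = (77 + 8509) + 18176 = 8586 + 18176 = 26762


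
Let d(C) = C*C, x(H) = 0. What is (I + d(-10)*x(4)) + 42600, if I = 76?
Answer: 42676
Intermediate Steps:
d(C) = C²
(I + d(-10)*x(4)) + 42600 = (76 + (-10)²*0) + 42600 = (76 + 100*0) + 42600 = (76 + 0) + 42600 = 76 + 42600 = 42676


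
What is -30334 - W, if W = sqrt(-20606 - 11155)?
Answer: -30334 - 3*I*sqrt(3529) ≈ -30334.0 - 178.22*I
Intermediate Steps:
W = 3*I*sqrt(3529) (W = sqrt(-31761) = 3*I*sqrt(3529) ≈ 178.22*I)
-30334 - W = -30334 - 3*I*sqrt(3529)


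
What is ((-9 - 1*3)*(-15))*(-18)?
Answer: -3240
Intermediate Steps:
((-9 - 1*3)*(-15))*(-18) = ((-9 - 3)*(-15))*(-18) = -12*(-15)*(-18) = 180*(-18) = -3240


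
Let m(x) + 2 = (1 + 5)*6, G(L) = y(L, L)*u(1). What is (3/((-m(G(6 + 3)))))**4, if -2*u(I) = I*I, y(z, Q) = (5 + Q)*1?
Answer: 81/1336336 ≈ 6.0613e-5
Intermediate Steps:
y(z, Q) = 5 + Q
u(I) = -I**2/2 (u(I) = -I*I/2 = -I**2/2)
G(L) = -5/2 - L/2 (G(L) = (5 + L)*(-1/2*1**2) = (5 + L)*(-1/2*1) = (5 + L)*(-1/2) = -5/2 - L/2)
m(x) = 34 (m(x) = -2 + (1 + 5)*6 = -2 + 6*6 = -2 + 36 = 34)
(3/((-m(G(6 + 3)))))**4 = (3/((-1*34)))**4 = (3/(-34))**4 = (3*(-1/34))**4 = (-3/34)**4 = 81/1336336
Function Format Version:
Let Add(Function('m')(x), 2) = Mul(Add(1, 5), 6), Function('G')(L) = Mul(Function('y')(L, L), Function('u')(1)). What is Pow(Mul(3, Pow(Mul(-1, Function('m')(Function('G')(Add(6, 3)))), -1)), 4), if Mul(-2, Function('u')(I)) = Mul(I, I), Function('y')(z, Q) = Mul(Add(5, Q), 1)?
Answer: Rational(81, 1336336) ≈ 6.0613e-5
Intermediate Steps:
Function('y')(z, Q) = Add(5, Q)
Function('u')(I) = Mul(Rational(-1, 2), Pow(I, 2)) (Function('u')(I) = Mul(Rational(-1, 2), Mul(I, I)) = Mul(Rational(-1, 2), Pow(I, 2)))
Function('G')(L) = Add(Rational(-5, 2), Mul(Rational(-1, 2), L)) (Function('G')(L) = Mul(Add(5, L), Mul(Rational(-1, 2), Pow(1, 2))) = Mul(Add(5, L), Mul(Rational(-1, 2), 1)) = Mul(Add(5, L), Rational(-1, 2)) = Add(Rational(-5, 2), Mul(Rational(-1, 2), L)))
Function('m')(x) = 34 (Function('m')(x) = Add(-2, Mul(Add(1, 5), 6)) = Add(-2, Mul(6, 6)) = Add(-2, 36) = 34)
Pow(Mul(3, Pow(Mul(-1, Function('m')(Function('G')(Add(6, 3)))), -1)), 4) = Pow(Mul(3, Pow(Mul(-1, 34), -1)), 4) = Pow(Mul(3, Pow(-34, -1)), 4) = Pow(Mul(3, Rational(-1, 34)), 4) = Pow(Rational(-3, 34), 4) = Rational(81, 1336336)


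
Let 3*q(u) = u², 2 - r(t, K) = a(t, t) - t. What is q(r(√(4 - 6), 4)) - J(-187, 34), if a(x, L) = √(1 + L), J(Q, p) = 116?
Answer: -116 + (2 - √(1 + I*√2) + I*√2)²/3 ≈ -115.99 + 0.44843*I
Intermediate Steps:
r(t, K) = 2 + t - √(1 + t) (r(t, K) = 2 - (√(1 + t) - t) = 2 + (t - √(1 + t)) = 2 + t - √(1 + t))
q(u) = u²/3
q(r(√(4 - 6), 4)) - J(-187, 34) = (2 + √(4 - 6) - √(1 + √(4 - 6)))²/3 - 1*116 = (2 + √(-2) - √(1 + √(-2)))²/3 - 116 = (2 + I*√2 - √(1 + I*√2))²/3 - 116 = (2 - √(1 + I*√2) + I*√2)²/3 - 116 = -116 + (2 - √(1 + I*√2) + I*√2)²/3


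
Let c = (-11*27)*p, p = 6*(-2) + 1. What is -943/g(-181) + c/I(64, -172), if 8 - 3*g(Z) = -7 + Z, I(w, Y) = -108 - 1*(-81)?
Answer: -26545/196 ≈ -135.43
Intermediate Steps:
I(w, Y) = -27 (I(w, Y) = -108 + 81 = -27)
p = -11 (p = -12 + 1 = -11)
g(Z) = 5 - Z/3 (g(Z) = 8/3 - (-7 + Z)/3 = 8/3 + (7/3 - Z/3) = 5 - Z/3)
c = 3267 (c = -11*27*(-11) = -297*(-11) = 3267)
-943/g(-181) + c/I(64, -172) = -943/(5 - ⅓*(-181)) + 3267/(-27) = -943/(5 + 181/3) + 3267*(-1/27) = -943/196/3 - 121 = -943*3/196 - 121 = -2829/196 - 121 = -26545/196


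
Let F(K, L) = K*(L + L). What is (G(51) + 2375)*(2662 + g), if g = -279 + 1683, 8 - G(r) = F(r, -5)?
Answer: 11762938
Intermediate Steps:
F(K, L) = 2*K*L (F(K, L) = K*(2*L) = 2*K*L)
G(r) = 8 + 10*r (G(r) = 8 - 2*r*(-5) = 8 - (-10)*r = 8 + 10*r)
g = 1404
(G(51) + 2375)*(2662 + g) = ((8 + 10*51) + 2375)*(2662 + 1404) = ((8 + 510) + 2375)*4066 = (518 + 2375)*4066 = 2893*4066 = 11762938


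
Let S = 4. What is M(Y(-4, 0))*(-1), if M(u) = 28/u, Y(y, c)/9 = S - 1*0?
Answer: -7/9 ≈ -0.77778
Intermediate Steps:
Y(y, c) = 36 (Y(y, c) = 9*(4 - 1*0) = 9*(4 + 0) = 9*4 = 36)
M(Y(-4, 0))*(-1) = (28/36)*(-1) = (28*(1/36))*(-1) = (7/9)*(-1) = -7/9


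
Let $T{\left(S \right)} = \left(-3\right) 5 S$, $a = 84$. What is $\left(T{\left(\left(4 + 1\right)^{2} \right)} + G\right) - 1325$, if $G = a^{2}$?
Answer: $5356$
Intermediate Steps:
$T{\left(S \right)} = - 15 S$
$G = 7056$ ($G = 84^{2} = 7056$)
$\left(T{\left(\left(4 + 1\right)^{2} \right)} + G\right) - 1325 = \left(- 15 \left(4 + 1\right)^{2} + 7056\right) - 1325 = \left(- 15 \cdot 5^{2} + 7056\right) - 1325 = \left(\left(-15\right) 25 + 7056\right) - 1325 = \left(-375 + 7056\right) - 1325 = 6681 - 1325 = 5356$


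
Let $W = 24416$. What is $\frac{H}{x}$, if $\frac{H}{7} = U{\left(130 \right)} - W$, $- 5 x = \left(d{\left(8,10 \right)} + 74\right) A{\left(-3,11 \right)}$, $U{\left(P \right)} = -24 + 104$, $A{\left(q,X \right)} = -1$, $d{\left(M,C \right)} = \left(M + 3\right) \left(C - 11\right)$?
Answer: $-13520$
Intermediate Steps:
$d{\left(M,C \right)} = \left(-11 + C\right) \left(3 + M\right)$ ($d{\left(M,C \right)} = \left(3 + M\right) \left(-11 + C\right) = \left(-11 + C\right) \left(3 + M\right)$)
$U{\left(P \right)} = 80$
$x = \frac{63}{5}$ ($x = - \frac{\left(\left(-33 - 88 + 3 \cdot 10 + 10 \cdot 8\right) + 74\right) \left(-1\right)}{5} = - \frac{\left(\left(-33 - 88 + 30 + 80\right) + 74\right) \left(-1\right)}{5} = - \frac{\left(-11 + 74\right) \left(-1\right)}{5} = - \frac{63 \left(-1\right)}{5} = \left(- \frac{1}{5}\right) \left(-63\right) = \frac{63}{5} \approx 12.6$)
$H = -170352$ ($H = 7 \left(80 - 24416\right) = 7 \left(-24336\right) = -170352$)
$\frac{H}{x} = - \frac{170352}{\frac{63}{5}} = \left(-170352\right) \frac{5}{63} = -13520$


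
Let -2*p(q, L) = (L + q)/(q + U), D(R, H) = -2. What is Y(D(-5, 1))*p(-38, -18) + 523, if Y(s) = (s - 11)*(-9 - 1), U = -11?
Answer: 3141/7 ≈ 448.71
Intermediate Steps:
p(q, L) = -(L + q)/(2*(-11 + q)) (p(q, L) = -(L + q)/(2*(q - 11)) = -(L + q)/(2*(-11 + q)))
Y(s) = 110 - 10*s (Y(s) = (-11 + s)*(-10) = 110 - 10*s)
Y(D(-5, 1))*p(-38, -18) + 523 = (110 - 10*(-2))*((-1*(-18) - 1*(-38))/(2*(-11 - 38))) + 523 = (110 + 20)*((1/2)*(18 + 38)/(-49)) + 523 = 130*((1/2)*(-1/49)*56) + 523 = 130*(-4/7) + 523 = -520/7 + 523 = 3141/7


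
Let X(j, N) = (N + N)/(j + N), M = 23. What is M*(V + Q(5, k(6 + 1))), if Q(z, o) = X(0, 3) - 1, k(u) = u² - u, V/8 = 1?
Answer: 207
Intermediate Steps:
V = 8 (V = 8*1 = 8)
X(j, N) = 2*N/(N + j) (X(j, N) = (2*N)/(N + j) = 2*N/(N + j))
Q(z, o) = 1 (Q(z, o) = 2*3/(3 + 0) - 1 = 2*3/3 - 1 = 2*3*(⅓) - 1 = 2 - 1 = 1)
M*(V + Q(5, k(6 + 1))) = 23*(8 + 1) = 23*9 = 207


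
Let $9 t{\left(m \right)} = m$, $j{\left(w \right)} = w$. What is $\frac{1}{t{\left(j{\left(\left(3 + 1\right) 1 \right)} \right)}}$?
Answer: $\frac{9}{4} \approx 2.25$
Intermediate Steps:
$t{\left(m \right)} = \frac{m}{9}$
$\frac{1}{t{\left(j{\left(\left(3 + 1\right) 1 \right)} \right)}} = \frac{1}{\frac{1}{9} \left(3 + 1\right) 1} = \frac{1}{\frac{1}{9} \cdot 4 \cdot 1} = \frac{1}{\frac{1}{9} \cdot 4} = \frac{1}{\frac{4}{9}} = \frac{9}{4}$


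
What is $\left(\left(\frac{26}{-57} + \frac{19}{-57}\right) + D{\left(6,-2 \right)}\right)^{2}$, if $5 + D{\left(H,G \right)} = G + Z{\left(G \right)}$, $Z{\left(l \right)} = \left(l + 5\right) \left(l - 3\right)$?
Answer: $\frac{187489}{361} \approx 519.36$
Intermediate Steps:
$Z{\left(l \right)} = \left(-3 + l\right) \left(5 + l\right)$ ($Z{\left(l \right)} = \left(5 + l\right) \left(-3 + l\right) = \left(-3 + l\right) \left(5 + l\right)$)
$D{\left(H,G \right)} = -20 + G^{2} + 3 G$ ($D{\left(H,G \right)} = -5 + \left(G + \left(-15 + G^{2} + 2 G\right)\right) = -5 + \left(-15 + G^{2} + 3 G\right) = -20 + G^{2} + 3 G$)
$\left(\left(\frac{26}{-57} + \frac{19}{-57}\right) + D{\left(6,-2 \right)}\right)^{2} = \left(\left(\frac{26}{-57} + \frac{19}{-57}\right) + \left(-20 + \left(-2\right)^{2} + 3 \left(-2\right)\right)\right)^{2} = \left(\left(26 \left(- \frac{1}{57}\right) + 19 \left(- \frac{1}{57}\right)\right) - 22\right)^{2} = \left(\left(- \frac{26}{57} - \frac{1}{3}\right) - 22\right)^{2} = \left(- \frac{15}{19} - 22\right)^{2} = \left(- \frac{433}{19}\right)^{2} = \frac{187489}{361}$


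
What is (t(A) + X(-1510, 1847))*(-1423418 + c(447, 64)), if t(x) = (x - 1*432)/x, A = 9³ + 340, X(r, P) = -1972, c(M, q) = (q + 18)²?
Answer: 2985584853114/1069 ≈ 2.7929e+9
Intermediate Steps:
c(M, q) = (18 + q)²
A = 1069 (A = 729 + 340 = 1069)
t(x) = (-432 + x)/x (t(x) = (x - 432)/x = (-432 + x)/x)
(t(A) + X(-1510, 1847))*(-1423418 + c(447, 64)) = ((-432 + 1069)/1069 - 1972)*(-1423418 + (18 + 64)²) = ((1/1069)*637 - 1972)*(-1423418 + 82²) = (637/1069 - 1972)*(-1423418 + 6724) = -2107431/1069*(-1416694) = 2985584853114/1069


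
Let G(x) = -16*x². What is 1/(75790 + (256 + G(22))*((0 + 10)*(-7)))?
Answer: 1/599950 ≈ 1.6668e-6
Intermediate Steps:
1/(75790 + (256 + G(22))*((0 + 10)*(-7))) = 1/(75790 + (256 - 16*22²)*((0 + 10)*(-7))) = 1/(75790 + (256 - 16*484)*(10*(-7))) = 1/(75790 + (256 - 7744)*(-70)) = 1/(75790 - 7488*(-70)) = 1/(75790 + 524160) = 1/599950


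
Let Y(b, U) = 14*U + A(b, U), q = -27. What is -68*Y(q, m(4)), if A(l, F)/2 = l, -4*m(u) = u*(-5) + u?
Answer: -136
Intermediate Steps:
m(u) = u (m(u) = -(u*(-5) + u)/4 = -(-5*u + u)/4 = -(-1)*u = u)
A(l, F) = 2*l
Y(b, U) = 2*b + 14*U (Y(b, U) = 14*U + 2*b = 2*b + 14*U)
-68*Y(q, m(4)) = -68*(2*(-27) + 14*4) = -68*(-54 + 56) = -68*2 = -136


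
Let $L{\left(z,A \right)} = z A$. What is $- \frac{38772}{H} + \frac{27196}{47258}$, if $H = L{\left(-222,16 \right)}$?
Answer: $\frac{80370307}{6994184} \approx 11.491$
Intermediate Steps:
$L{\left(z,A \right)} = A z$
$H = -3552$ ($H = 16 \left(-222\right) = -3552$)
$- \frac{38772}{H} + \frac{27196}{47258} = - \frac{38772}{-3552} + \frac{27196}{47258} = \left(-38772\right) \left(- \frac{1}{3552}\right) + 27196 \cdot \frac{1}{47258} = \frac{3231}{296} + \frac{13598}{23629} = \frac{80370307}{6994184}$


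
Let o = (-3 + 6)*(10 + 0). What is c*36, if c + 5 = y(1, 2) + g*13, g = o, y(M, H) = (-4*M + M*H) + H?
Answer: 13860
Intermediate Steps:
y(M, H) = H - 4*M + H*M (y(M, H) = (-4*M + H*M) + H = H - 4*M + H*M)
o = 30 (o = 3*10 = 30)
g = 30
c = 385 (c = -5 + ((2 - 4*1 + 2*1) + 30*13) = -5 + ((2 - 4 + 2) + 390) = -5 + (0 + 390) = -5 + 390 = 385)
c*36 = 385*36 = 13860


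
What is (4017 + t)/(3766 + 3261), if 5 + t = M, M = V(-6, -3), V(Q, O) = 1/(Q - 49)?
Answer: 220659/386485 ≈ 0.57094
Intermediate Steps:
V(Q, O) = 1/(-49 + Q)
M = -1/55 (M = 1/(-49 - 6) = 1/(-55) = -1/55 ≈ -0.018182)
t = -276/55 (t = -5 - 1/55 = -276/55 ≈ -5.0182)
(4017 + t)/(3766 + 3261) = (4017 - 276/55)/(3766 + 3261) = (220659/55)/7027 = (220659/55)*(1/7027) = 220659/386485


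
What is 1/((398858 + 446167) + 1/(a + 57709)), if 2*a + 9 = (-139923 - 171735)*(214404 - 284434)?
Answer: 21825525149/18443114389033727 ≈ 1.1834e-6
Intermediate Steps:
a = 21825409731/2 (a = -9/2 + ((-139923 - 171735)*(214404 - 284434))/2 = -9/2 + (-311658*(-70030))/2 = -9/2 + (½)*21825409740 = -9/2 + 10912704870 = 21825409731/2 ≈ 1.0913e+10)
1/((398858 + 446167) + 1/(a + 57709)) = 1/((398858 + 446167) + 1/(21825409731/2 + 57709)) = 1/(845025 + 1/(21825525149/2)) = 1/(845025 + 2/21825525149) = 1/(18443114389033727/21825525149) = 21825525149/18443114389033727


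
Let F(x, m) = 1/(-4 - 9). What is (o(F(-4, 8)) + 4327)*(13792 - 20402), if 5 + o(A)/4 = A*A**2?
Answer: -62546959750/2197 ≈ -2.8469e+7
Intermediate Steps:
F(x, m) = -1/13 (F(x, m) = 1/(-13) = -1/13)
o(A) = -20 + 4*A**3 (o(A) = -20 + 4*(A*A**2) = -20 + 4*A**3)
(o(F(-4, 8)) + 4327)*(13792 - 20402) = ((-20 + 4*(-1/13)**3) + 4327)*(13792 - 20402) = ((-20 + 4*(-1/2197)) + 4327)*(-6610) = ((-20 - 4/2197) + 4327)*(-6610) = (-43944/2197 + 4327)*(-6610) = (9462475/2197)*(-6610) = -62546959750/2197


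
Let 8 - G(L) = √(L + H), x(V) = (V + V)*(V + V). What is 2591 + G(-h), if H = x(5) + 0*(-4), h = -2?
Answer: 2599 - √102 ≈ 2588.9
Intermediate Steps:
x(V) = 4*V² (x(V) = (2*V)*(2*V) = 4*V²)
H = 100 (H = 4*5² + 0*(-4) = 4*25 + 0 = 100 + 0 = 100)
G(L) = 8 - √(100 + L) (G(L) = 8 - √(L + 100) = 8 - √(100 + L))
2591 + G(-h) = 2591 + (8 - √(100 - 1*(-2))) = 2591 + (8 - √(100 + 2)) = 2591 + (8 - √102) = 2599 - √102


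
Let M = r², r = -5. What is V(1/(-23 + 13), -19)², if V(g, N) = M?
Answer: 625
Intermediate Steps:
M = 25 (M = (-5)² = 25)
V(g, N) = 25
V(1/(-23 + 13), -19)² = 25² = 625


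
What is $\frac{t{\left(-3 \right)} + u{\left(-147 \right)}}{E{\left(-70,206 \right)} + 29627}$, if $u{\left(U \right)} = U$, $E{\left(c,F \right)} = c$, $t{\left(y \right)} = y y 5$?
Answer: $- \frac{102}{29557} \approx -0.003451$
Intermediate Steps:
$t{\left(y \right)} = 5 y^{2}$ ($t{\left(y \right)} = y^{2} \cdot 5 = 5 y^{2}$)
$\frac{t{\left(-3 \right)} + u{\left(-147 \right)}}{E{\left(-70,206 \right)} + 29627} = \frac{5 \left(-3\right)^{2} - 147}{-70 + 29627} = \frac{5 \cdot 9 - 147}{29557} = \left(45 - 147\right) \frac{1}{29557} = \left(-102\right) \frac{1}{29557} = - \frac{102}{29557}$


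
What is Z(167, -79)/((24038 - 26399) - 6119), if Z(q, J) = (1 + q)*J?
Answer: 1659/1060 ≈ 1.5651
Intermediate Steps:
Z(q, J) = J*(1 + q)
Z(167, -79)/((24038 - 26399) - 6119) = (-79*(1 + 167))/((24038 - 26399) - 6119) = (-79*168)/(-2361 - 6119) = -13272/(-8480) = -13272*(-1/8480) = 1659/1060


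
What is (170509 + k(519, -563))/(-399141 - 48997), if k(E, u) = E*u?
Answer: 60844/224069 ≈ 0.27154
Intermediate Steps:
(170509 + k(519, -563))/(-399141 - 48997) = (170509 + 519*(-563))/(-399141 - 48997) = (170509 - 292197)/(-448138) = -121688*(-1/448138) = 60844/224069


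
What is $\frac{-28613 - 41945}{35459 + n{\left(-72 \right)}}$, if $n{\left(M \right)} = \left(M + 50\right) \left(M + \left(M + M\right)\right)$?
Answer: $- \frac{70558}{40211} \approx -1.7547$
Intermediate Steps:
$n{\left(M \right)} = 3 M \left(50 + M\right)$ ($n{\left(M \right)} = \left(50 + M\right) \left(M + 2 M\right) = \left(50 + M\right) 3 M = 3 M \left(50 + M\right)$)
$\frac{-28613 - 41945}{35459 + n{\left(-72 \right)}} = \frac{-28613 - 41945}{35459 + 3 \left(-72\right) \left(50 - 72\right)} = - \frac{70558}{35459 + 3 \left(-72\right) \left(-22\right)} = - \frac{70558}{35459 + 4752} = - \frac{70558}{40211}$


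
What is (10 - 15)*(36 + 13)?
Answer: -245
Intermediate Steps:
(10 - 15)*(36 + 13) = -5*49 = -245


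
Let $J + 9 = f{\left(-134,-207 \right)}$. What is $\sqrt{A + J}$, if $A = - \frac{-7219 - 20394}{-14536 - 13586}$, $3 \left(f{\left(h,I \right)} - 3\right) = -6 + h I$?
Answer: $\frac{\sqrt{7305066981606}}{28122} \approx 96.109$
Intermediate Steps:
$f{\left(h,I \right)} = 1 + \frac{I h}{3}$ ($f{\left(h,I \right)} = 3 + \frac{-6 + h I}{3} = 3 + \frac{-6 + I h}{3} = 3 + \left(-2 + \frac{I h}{3}\right) = 1 + \frac{I h}{3}$)
$J = 9238$ ($J = -9 + \left(1 + \frac{1}{3} \left(-207\right) \left(-134\right)\right) = -9 + \left(1 + 9246\right) = -9 + 9247 = 9238$)
$A = - \frac{27613}{28122}$ ($A = - \frac{-27613}{-28122} = - \frac{\left(-27613\right) \left(-1\right)}{28122} = \left(-1\right) \frac{27613}{28122} = - \frac{27613}{28122} \approx -0.9819$)
$\sqrt{A + J} = \sqrt{- \frac{27613}{28122} + 9238} = \sqrt{\frac{259763423}{28122}} = \frac{\sqrt{7305066981606}}{28122}$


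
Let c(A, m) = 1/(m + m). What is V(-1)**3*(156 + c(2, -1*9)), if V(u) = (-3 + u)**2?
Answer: 5748736/9 ≈ 6.3875e+5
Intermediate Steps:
c(A, m) = 1/(2*m)
V(-1)**3*(156 + c(2, -1*9)) = ((-3 - 1)**2)**3*(156 + 1/(2*((-1*9)))) = ((-4)**2)**3*(156 + (1/2)/(-9)) = 16**3*(156 + (1/2)*(-1/9)) = 4096*(156 - 1/18) = 4096*(2807/18) = 5748736/9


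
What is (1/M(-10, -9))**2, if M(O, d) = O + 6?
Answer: 1/16 ≈ 0.062500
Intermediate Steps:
M(O, d) = 6 + O
(1/M(-10, -9))**2 = (1/(6 - 10))**2 = (1/(-4))**2 = (-1/4)**2 = 1/16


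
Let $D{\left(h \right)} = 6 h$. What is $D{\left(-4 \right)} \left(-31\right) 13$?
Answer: $9672$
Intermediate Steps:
$D{\left(-4 \right)} \left(-31\right) 13 = 6 \left(-4\right) \left(-31\right) 13 = \left(-24\right) \left(-31\right) 13 = 744 \cdot 13 = 9672$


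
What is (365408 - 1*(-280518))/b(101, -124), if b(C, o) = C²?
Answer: 645926/10201 ≈ 63.320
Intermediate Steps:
(365408 - 1*(-280518))/b(101, -124) = (365408 - 1*(-280518))/(101²) = (365408 + 280518)/10201 = 645926*(1/10201) = 645926/10201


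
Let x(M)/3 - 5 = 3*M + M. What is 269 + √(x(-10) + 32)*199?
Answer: 269 + 199*I*√73 ≈ 269.0 + 1700.3*I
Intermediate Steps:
x(M) = 15 + 12*M (x(M) = 15 + 3*(3*M + M) = 15 + 3*(4*M) = 15 + 12*M)
269 + √(x(-10) + 32)*199 = 269 + √((15 + 12*(-10)) + 32)*199 = 269 + √((15 - 120) + 32)*199 = 269 + √(-105 + 32)*199 = 269 + √(-73)*199 = 269 + (I*√73)*199 = 269 + 199*I*√73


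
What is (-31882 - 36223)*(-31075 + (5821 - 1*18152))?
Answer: 2956165630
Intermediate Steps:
(-31882 - 36223)*(-31075 + (5821 - 1*18152)) = -68105*(-31075 + (5821 - 18152)) = -68105*(-31075 - 12331) = -68105*(-43406) = 2956165630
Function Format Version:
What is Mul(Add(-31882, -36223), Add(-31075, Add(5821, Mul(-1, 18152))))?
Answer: 2956165630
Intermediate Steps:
Mul(Add(-31882, -36223), Add(-31075, Add(5821, Mul(-1, 18152)))) = Mul(-68105, Add(-31075, Add(5821, -18152))) = Mul(-68105, Add(-31075, -12331)) = Mul(-68105, -43406) = 2956165630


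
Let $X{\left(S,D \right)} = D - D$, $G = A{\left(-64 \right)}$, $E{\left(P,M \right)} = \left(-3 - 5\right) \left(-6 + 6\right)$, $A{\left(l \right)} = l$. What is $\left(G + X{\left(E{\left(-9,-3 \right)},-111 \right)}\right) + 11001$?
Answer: $10937$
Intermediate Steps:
$E{\left(P,M \right)} = 0$ ($E{\left(P,M \right)} = \left(-8\right) 0 = 0$)
$G = -64$
$X{\left(S,D \right)} = 0$
$\left(G + X{\left(E{\left(-9,-3 \right)},-111 \right)}\right) + 11001 = \left(-64 + 0\right) + 11001 = -64 + 11001 = 10937$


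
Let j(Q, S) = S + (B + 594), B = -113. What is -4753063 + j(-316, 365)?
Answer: -4752217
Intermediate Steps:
j(Q, S) = 481 + S (j(Q, S) = S + (-113 + 594) = S + 481 = 481 + S)
-4753063 + j(-316, 365) = -4753063 + (481 + 365) = -4753063 + 846 = -4752217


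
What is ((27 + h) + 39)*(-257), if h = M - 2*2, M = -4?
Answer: -14906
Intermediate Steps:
h = -8 (h = -4 - 2*2 = -4 - 4 = -8)
((27 + h) + 39)*(-257) = ((27 - 8) + 39)*(-257) = (19 + 39)*(-257) = 58*(-257) = -14906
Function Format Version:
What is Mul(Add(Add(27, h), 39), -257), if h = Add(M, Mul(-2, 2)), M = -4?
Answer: -14906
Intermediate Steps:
h = -8 (h = Add(-4, Mul(-2, 2)) = Add(-4, -4) = -8)
Mul(Add(Add(27, h), 39), -257) = Mul(Add(Add(27, -8), 39), -257) = Mul(Add(19, 39), -257) = Mul(58, -257) = -14906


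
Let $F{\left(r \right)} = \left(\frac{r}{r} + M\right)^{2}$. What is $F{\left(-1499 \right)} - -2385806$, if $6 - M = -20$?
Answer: $2386535$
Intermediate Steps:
$M = 26$ ($M = 6 - -20 = 6 + 20 = 26$)
$F{\left(r \right)} = 729$ ($F{\left(r \right)} = \left(\frac{r}{r} + 26\right)^{2} = \left(1 + 26\right)^{2} = 27^{2} = 729$)
$F{\left(-1499 \right)} - -2385806 = 729 - -2385806 = 729 + 2385806 = 2386535$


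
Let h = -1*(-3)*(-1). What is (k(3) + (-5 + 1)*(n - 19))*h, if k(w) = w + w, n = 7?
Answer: -162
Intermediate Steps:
h = -3 (h = 3*(-1) = -3)
k(w) = 2*w
(k(3) + (-5 + 1)*(n - 19))*h = (2*3 + (-5 + 1)*(7 - 19))*(-3) = (6 - 4*(-12))*(-3) = (6 + 48)*(-3) = 54*(-3) = -162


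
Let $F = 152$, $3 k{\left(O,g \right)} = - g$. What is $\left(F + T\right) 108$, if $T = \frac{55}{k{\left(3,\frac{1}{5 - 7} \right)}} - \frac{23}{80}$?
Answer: $\frac{1040499}{20} \approx 52025.0$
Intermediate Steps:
$k{\left(O,g \right)} = - \frac{g}{3}$ ($k{\left(O,g \right)} = \frac{\left(-1\right) g}{3} = - \frac{g}{3}$)
$T = \frac{26377}{80}$ ($T = \frac{55}{\left(- \frac{1}{3}\right) \frac{1}{5 - 7}} - \frac{23}{80} = \frac{55}{\left(- \frac{1}{3}\right) \frac{1}{-2}} - \frac{23}{80} = \frac{55}{\left(- \frac{1}{3}\right) \left(- \frac{1}{2}\right)} - \frac{23}{80} = 55 \frac{1}{\frac{1}{6}} - \frac{23}{80} = 55 \cdot 6 - \frac{23}{80} = 330 - \frac{23}{80} = \frac{26377}{80} \approx 329.71$)
$\left(F + T\right) 108 = \left(152 + \frac{26377}{80}\right) 108 = \frac{38537}{80} \cdot 108 = \frac{1040499}{20}$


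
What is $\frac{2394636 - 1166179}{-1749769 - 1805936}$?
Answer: $- \frac{1228457}{3555705} \approx -0.34549$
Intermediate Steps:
$\frac{2394636 - 1166179}{-1749769 - 1805936} = \frac{1228457}{-3555705} = 1228457 \left(- \frac{1}{3555705}\right) = - \frac{1228457}{3555705}$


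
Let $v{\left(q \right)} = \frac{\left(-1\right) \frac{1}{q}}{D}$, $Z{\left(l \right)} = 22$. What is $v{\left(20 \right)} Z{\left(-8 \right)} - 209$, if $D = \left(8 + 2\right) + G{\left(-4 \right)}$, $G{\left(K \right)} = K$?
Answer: $- \frac{12551}{60} \approx -209.18$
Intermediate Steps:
$D = 6$ ($D = \left(8 + 2\right) - 4 = 10 - 4 = 6$)
$v{\left(q \right)} = - \frac{1}{6 q}$ ($v{\left(q \right)} = \frac{\left(-1\right) \frac{1}{q}}{6} = - \frac{1}{q} \frac{1}{6} = - \frac{1}{6 q}$)
$v{\left(20 \right)} Z{\left(-8 \right)} - 209 = - \frac{1}{6 \cdot 20} \cdot 22 - 209 = \left(- \frac{1}{6}\right) \frac{1}{20} \cdot 22 - 209 = \left(- \frac{1}{120}\right) 22 - 209 = - \frac{11}{60} - 209 = - \frac{12551}{60}$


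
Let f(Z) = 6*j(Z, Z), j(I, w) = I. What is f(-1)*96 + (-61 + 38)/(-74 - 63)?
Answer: -78889/137 ≈ -575.83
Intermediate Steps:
f(Z) = 6*Z
f(-1)*96 + (-61 + 38)/(-74 - 63) = (6*(-1))*96 + (-61 + 38)/(-74 - 63) = -6*96 - 23/(-137) = -576 - 23*(-1/137) = -576 + 23/137 = -78889/137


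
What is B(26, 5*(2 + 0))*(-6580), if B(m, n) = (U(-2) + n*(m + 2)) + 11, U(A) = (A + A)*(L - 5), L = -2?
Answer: -2099020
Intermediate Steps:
U(A) = -14*A (U(A) = (A + A)*(-2 - 5) = (2*A)*(-7) = -14*A)
B(m, n) = 39 + n*(2 + m) (B(m, n) = (-14*(-2) + n*(m + 2)) + 11 = (28 + n*(2 + m)) + 11 = 39 + n*(2 + m))
B(26, 5*(2 + 0))*(-6580) = (39 + 2*(5*(2 + 0)) + 26*(5*(2 + 0)))*(-6580) = (39 + 2*(5*2) + 26*(5*2))*(-6580) = (39 + 2*10 + 26*10)*(-6580) = (39 + 20 + 260)*(-6580) = 319*(-6580) = -2099020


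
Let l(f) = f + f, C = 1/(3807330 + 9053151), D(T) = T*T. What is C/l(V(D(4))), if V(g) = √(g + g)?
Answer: √2/205767696 ≈ 6.8729e-9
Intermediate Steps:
D(T) = T²
V(g) = √2*√g (V(g) = √(2*g) = √2*√g)
C = 1/12860481 ≈ 7.7758e-8
l(f) = 2*f
C/l(V(D(4))) = 1/(12860481*((2*(√2*√(4²))))) = 1/(12860481*((2*(√2*√16)))) = 1/(12860481*((2*(√2*4)))) = 1/(12860481*((2*(4*√2)))) = 1/(12860481*((8*√2))) = (√2/16)/12860481 = √2/205767696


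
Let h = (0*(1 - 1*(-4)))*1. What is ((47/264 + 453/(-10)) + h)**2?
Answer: 3547512721/1742400 ≈ 2036.0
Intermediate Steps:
h = 0 (h = (0*(1 + 4))*1 = (0*5)*1 = 0*1 = 0)
((47/264 + 453/(-10)) + h)**2 = ((47/264 + 453/(-10)) + 0)**2 = ((47*(1/264) + 453*(-1/10)) + 0)**2 = ((47/264 - 453/10) + 0)**2 = (-59561/1320 + 0)**2 = (-59561/1320)**2 = 3547512721/1742400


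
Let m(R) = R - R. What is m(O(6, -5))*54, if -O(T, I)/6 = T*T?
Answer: 0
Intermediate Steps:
O(T, I) = -6*T² (O(T, I) = -6*T*T = -6*T²)
m(R) = 0
m(O(6, -5))*54 = 0*54 = 0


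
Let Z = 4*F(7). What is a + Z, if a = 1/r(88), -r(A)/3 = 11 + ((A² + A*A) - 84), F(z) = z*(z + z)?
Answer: 18128039/46245 ≈ 392.00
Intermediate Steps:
F(z) = 2*z² (F(z) = z*(2*z) = 2*z²)
r(A) = 219 - 6*A² (r(A) = -3*(11 + ((A² + A*A) - 84)) = -3*(11 + ((A² + A²) - 84)) = -3*(11 + (2*A² - 84)) = -3*(11 + (-84 + 2*A²)) = -3*(-73 + 2*A²) = 219 - 6*A²)
Z = 392 (Z = 4*(2*7²) = 4*(2*49) = 4*98 = 392)
a = -1/46245 (a = 1/(219 - 6*88²) = 1/(219 - 6*7744) = 1/(219 - 46464) = 1/(-46245) = -1/46245 ≈ -2.1624e-5)
a + Z = -1/46245 + 392 = 18128039/46245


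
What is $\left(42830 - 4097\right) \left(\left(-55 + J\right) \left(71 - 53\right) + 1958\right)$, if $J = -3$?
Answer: $35401962$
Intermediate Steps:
$\left(42830 - 4097\right) \left(\left(-55 + J\right) \left(71 - 53\right) + 1958\right) = \left(42830 - 4097\right) \left(\left(-55 - 3\right) \left(71 - 53\right) + 1958\right) = 38733 \left(\left(-58\right) 18 + 1958\right) = 38733 \left(-1044 + 1958\right) = 38733 \cdot 914 = 35401962$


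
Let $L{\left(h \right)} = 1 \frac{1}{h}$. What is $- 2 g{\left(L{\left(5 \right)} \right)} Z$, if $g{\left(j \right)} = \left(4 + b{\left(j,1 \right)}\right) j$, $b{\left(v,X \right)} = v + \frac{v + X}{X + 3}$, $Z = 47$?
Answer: $- \frac{423}{5} \approx -84.6$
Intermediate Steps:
$L{\left(h \right)} = \frac{1}{h}$
$b{\left(v,X \right)} = v + \frac{X + v}{3 + X}$
$g{\left(j \right)} = j \left(\frac{17}{4} + \frac{5 j}{4}\right)$ ($g{\left(j \right)} = \left(4 + \frac{1 + 4 j + 1 j}{3 + 1}\right) j = \left(4 + \frac{1 + 4 j + j}{4}\right) j = \left(4 + \frac{1 + 5 j}{4}\right) j = \left(4 + \left(\frac{1}{4} + \frac{5 j}{4}\right)\right) j = \left(\frac{17}{4} + \frac{5 j}{4}\right) j = j \left(\frac{17}{4} + \frac{5 j}{4}\right)$)
$- 2 g{\left(L{\left(5 \right)} \right)} Z = - 2 \frac{17 + \frac{5}{5}}{4 \cdot 5} \cdot 47 = - 2 \cdot \frac{1}{4} \cdot \frac{1}{5} \left(17 + 5 \cdot \frac{1}{5}\right) 47 = - 2 \cdot \frac{1}{4} \cdot \frac{1}{5} \left(17 + 1\right) 47 = - 2 \cdot \frac{1}{4} \cdot \frac{1}{5} \cdot 18 \cdot 47 = \left(-2\right) \frac{9}{10} \cdot 47 = \left(- \frac{9}{5}\right) 47 = - \frac{423}{5}$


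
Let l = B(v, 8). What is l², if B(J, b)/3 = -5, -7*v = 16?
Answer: 225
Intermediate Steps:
v = -16/7 (v = -⅐*16 = -16/7 ≈ -2.2857)
B(J, b) = -15 (B(J, b) = 3*(-5) = -15)
l = -15
l² = (-15)² = 225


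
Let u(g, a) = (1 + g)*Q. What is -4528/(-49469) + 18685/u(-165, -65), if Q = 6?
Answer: -919872713/48677496 ≈ -18.897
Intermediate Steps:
u(g, a) = 6 + 6*g (u(g, a) = (1 + g)*6 = 6 + 6*g)
-4528/(-49469) + 18685/u(-165, -65) = -4528/(-49469) + 18685/(6 + 6*(-165)) = -4528*(-1/49469) + 18685/(6 - 990) = 4528/49469 + 18685/(-984) = 4528/49469 + 18685*(-1/984) = 4528/49469 - 18685/984 = -919872713/48677496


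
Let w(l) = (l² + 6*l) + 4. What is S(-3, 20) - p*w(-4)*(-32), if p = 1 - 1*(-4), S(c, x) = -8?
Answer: -648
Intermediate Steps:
p = 5 (p = 1 + 4 = 5)
w(l) = 4 + l² + 6*l
S(-3, 20) - p*w(-4)*(-32) = -8 - 5*(4 + (-4)² + 6*(-4))*(-32) = -8 - 5*(4 + 16 - 24)*(-32) = -8 - 5*(-4)*(-32) = -8 - (-20)*(-32) = -8 - 1*640 = -8 - 640 = -648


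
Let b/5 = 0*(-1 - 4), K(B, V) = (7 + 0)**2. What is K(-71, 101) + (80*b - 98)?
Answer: -49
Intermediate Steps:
K(B, V) = 49 (K(B, V) = 7**2 = 49)
b = 0 (b = 5*(0*(-1 - 4)) = 5*(0*(-5)) = 5*0 = 0)
K(-71, 101) + (80*b - 98) = 49 + (80*0 - 98) = 49 + (0 - 98) = 49 - 98 = -49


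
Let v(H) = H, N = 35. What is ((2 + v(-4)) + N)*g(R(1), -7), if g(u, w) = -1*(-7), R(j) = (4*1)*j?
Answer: 231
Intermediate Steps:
R(j) = 4*j
g(u, w) = 7
((2 + v(-4)) + N)*g(R(1), -7) = ((2 - 4) + 35)*7 = (-2 + 35)*7 = 33*7 = 231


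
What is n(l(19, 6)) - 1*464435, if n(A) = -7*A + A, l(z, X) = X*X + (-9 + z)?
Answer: -464711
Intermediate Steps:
l(z, X) = -9 + z + X**2 (l(z, X) = X**2 + (-9 + z) = -9 + z + X**2)
n(A) = -6*A
n(l(19, 6)) - 1*464435 = -6*(-9 + 19 + 6**2) - 1*464435 = -6*(-9 + 19 + 36) - 464435 = -6*46 - 464435 = -276 - 464435 = -464711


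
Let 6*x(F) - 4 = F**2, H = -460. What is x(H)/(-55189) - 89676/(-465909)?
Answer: -11482239242/25713051801 ≈ -0.44655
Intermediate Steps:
x(F) = 2/3 + F**2/6
x(H)/(-55189) - 89676/(-465909) = (2/3 + (1/6)*(-460)**2)/(-55189) - 89676/(-465909) = (2/3 + (1/6)*211600)*(-1/55189) - 89676*(-1/465909) = (2/3 + 105800/3)*(-1/55189) + 29892/155303 = (105802/3)*(-1/55189) + 29892/155303 = -105802/165567 + 29892/155303 = -11482239242/25713051801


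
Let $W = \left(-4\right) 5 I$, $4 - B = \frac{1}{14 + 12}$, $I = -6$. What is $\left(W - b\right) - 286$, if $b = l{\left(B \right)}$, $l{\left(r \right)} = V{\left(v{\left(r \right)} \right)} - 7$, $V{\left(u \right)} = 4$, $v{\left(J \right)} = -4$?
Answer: $-163$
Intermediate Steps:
$B = \frac{103}{26}$ ($B = 4 - \frac{1}{14 + 12} = 4 - \frac{1}{26} = \frac{103}{26} \approx 3.9615$)
$l{\left(r \right)} = -3$ ($l{\left(r \right)} = 4 - 7 = -3$)
$b = -3$
$W = 120$ ($W = \left(-4\right) 5 \left(-6\right) = \left(-20\right) \left(-6\right) = 120$)
$\left(W - b\right) - 286 = \left(120 - -3\right) - 286 = \left(120 + 3\right) - 286 = 123 - 286 = -163$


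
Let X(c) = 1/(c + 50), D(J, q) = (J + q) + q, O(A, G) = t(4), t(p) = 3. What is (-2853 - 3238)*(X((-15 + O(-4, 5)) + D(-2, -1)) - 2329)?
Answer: 482315835/34 ≈ 1.4186e+7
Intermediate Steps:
O(A, G) = 3
D(J, q) = J + 2*q
X(c) = 1/(50 + c)
(-2853 - 3238)*(X((-15 + O(-4, 5)) + D(-2, -1)) - 2329) = (-2853 - 3238)*(1/(50 + ((-15 + 3) + (-2 + 2*(-1)))) - 2329) = -6091*(1/(50 + (-12 + (-2 - 2))) - 2329) = -6091*(1/(50 + (-12 - 4)) - 2329) = -6091*(1/(50 - 16) - 2329) = -6091*(1/34 - 2329) = -6091*(-79185/34) = 482315835/34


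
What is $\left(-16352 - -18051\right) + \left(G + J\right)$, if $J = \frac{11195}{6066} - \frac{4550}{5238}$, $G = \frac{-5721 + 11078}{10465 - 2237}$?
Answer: $\frac{1122732539147}{660187044} \approx 1700.6$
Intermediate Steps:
$G = \frac{487}{748}$ ($G = \frac{5357}{8228} = 5357 \cdot \frac{1}{8228} = \frac{487}{748} \approx 0.65107$)
$J = \frac{1724395}{1765206}$ ($J = 11195 \cdot \frac{1}{6066} - \frac{2275}{2619} = \frac{11195}{6066} - \frac{2275}{2619} = \frac{1724395}{1765206} \approx 0.97688$)
$\left(-16352 - -18051\right) + \left(G + J\right) = \left(-16352 - -18051\right) + \left(\frac{487}{748} + \frac{1724395}{1765206}\right) = \left(-16352 + 18051\right) + \frac{1074751391}{660187044} = 1699 + \frac{1074751391}{660187044} = \frac{1122732539147}{660187044}$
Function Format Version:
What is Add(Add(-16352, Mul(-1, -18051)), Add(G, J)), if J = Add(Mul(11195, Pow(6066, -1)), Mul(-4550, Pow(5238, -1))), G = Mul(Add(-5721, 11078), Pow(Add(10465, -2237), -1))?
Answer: Rational(1122732539147, 660187044) ≈ 1700.6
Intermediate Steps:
G = Rational(487, 748) (G = Mul(5357, Pow(8228, -1)) = Mul(5357, Rational(1, 8228)) = Rational(487, 748) ≈ 0.65107)
J = Rational(1724395, 1765206) (J = Add(Mul(11195, Rational(1, 6066)), Mul(-4550, Rational(1, 5238))) = Add(Rational(11195, 6066), Rational(-2275, 2619)) = Rational(1724395, 1765206) ≈ 0.97688)
Add(Add(-16352, Mul(-1, -18051)), Add(G, J)) = Add(Add(-16352, Mul(-1, -18051)), Add(Rational(487, 748), Rational(1724395, 1765206))) = Add(Add(-16352, 18051), Rational(1074751391, 660187044)) = Add(1699, Rational(1074751391, 660187044)) = Rational(1122732539147, 660187044)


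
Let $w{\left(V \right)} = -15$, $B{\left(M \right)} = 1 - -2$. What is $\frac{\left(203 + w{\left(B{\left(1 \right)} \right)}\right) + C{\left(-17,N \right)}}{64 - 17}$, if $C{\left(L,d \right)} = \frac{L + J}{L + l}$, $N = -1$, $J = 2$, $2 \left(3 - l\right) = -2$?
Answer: $\frac{2459}{611} \approx 4.0246$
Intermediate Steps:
$l = 4$ ($l = 3 - -1 = 3 + 1 = 4$)
$B{\left(M \right)} = 3$ ($B{\left(M \right)} = 1 + 2 = 3$)
$C{\left(L,d \right)} = \frac{2 + L}{4 + L}$ ($C{\left(L,d \right)} = \frac{L + 2}{L + 4} = \frac{2 + L}{4 + L}$)
$\frac{\left(203 + w{\left(B{\left(1 \right)} \right)}\right) + C{\left(-17,N \right)}}{64 - 17} = \frac{\left(203 - 15\right) + \frac{2 - 17}{4 - 17}}{64 - 17} = \frac{188 + \frac{1}{-13} \left(-15\right)}{47} = \left(188 - - \frac{15}{13}\right) \frac{1}{47} = \left(188 + \frac{15}{13}\right) \frac{1}{47} = \frac{2459}{13} \cdot \frac{1}{47} = \frac{2459}{611}$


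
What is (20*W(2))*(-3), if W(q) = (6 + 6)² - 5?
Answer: -8340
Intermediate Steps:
W(q) = 139 (W(q) = 12² - 5 = 144 - 5 = 139)
(20*W(2))*(-3) = (20*139)*(-3) = 2780*(-3) = -8340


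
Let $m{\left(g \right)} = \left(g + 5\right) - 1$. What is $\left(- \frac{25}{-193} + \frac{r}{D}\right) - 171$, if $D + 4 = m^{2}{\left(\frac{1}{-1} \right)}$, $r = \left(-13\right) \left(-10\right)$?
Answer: $- \frac{27960}{193} \approx -144.87$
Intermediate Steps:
$r = 130$
$m{\left(g \right)} = 4 + g$ ($m{\left(g \right)} = \left(5 + g\right) - 1 = 4 + g$)
$D = 5$ ($D = -4 + \left(4 + \frac{1}{-1}\right)^{2} = -4 + \left(4 - 1\right)^{2} = -4 + 3^{2} = -4 + 9 = 5$)
$\left(- \frac{25}{-193} + \frac{r}{D}\right) - 171 = \left(- \frac{25}{-193} + \frac{130}{5}\right) - 171 = \left(\left(-25\right) \left(- \frac{1}{193}\right) + 130 \cdot \frac{1}{5}\right) - 171 = \left(\frac{25}{193} + 26\right) - 171 = \frac{5043}{193} - 171 = - \frac{27960}{193}$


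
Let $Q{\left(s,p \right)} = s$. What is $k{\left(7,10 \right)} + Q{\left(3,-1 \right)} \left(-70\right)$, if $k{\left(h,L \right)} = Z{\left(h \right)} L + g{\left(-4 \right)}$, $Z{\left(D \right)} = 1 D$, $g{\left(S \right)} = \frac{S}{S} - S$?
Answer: $-135$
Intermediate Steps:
$g{\left(S \right)} = 1 - S$
$Z{\left(D \right)} = D$
$k{\left(h,L \right)} = 5 + L h$ ($k{\left(h,L \right)} = h L + \left(1 - -4\right) = L h + \left(1 + 4\right) = L h + 5 = 5 + L h$)
$k{\left(7,10 \right)} + Q{\left(3,-1 \right)} \left(-70\right) = \left(5 + 10 \cdot 7\right) + 3 \left(-70\right) = \left(5 + 70\right) - 210 = 75 - 210 = -135$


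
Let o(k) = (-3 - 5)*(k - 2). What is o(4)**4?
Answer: 65536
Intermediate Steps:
o(k) = 16 - 8*k (o(k) = -8*(-2 + k) = 16 - 8*k)
o(4)**4 = (16 - 8*4)**4 = (16 - 32)**4 = (-16)**4 = 65536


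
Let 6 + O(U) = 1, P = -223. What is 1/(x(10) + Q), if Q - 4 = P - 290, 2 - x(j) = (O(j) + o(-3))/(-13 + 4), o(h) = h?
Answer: -9/4571 ≈ -0.0019689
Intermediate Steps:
O(U) = -5 (O(U) = -6 + 1 = -5)
x(j) = 10/9 (x(j) = 2 - (-5 - 3)/(-13 + 4) = 2 - (-8)/(-9) = 2 - (-8)*(-1)/9 = 2 - 1*8/9 = 2 - 8/9 = 10/9)
Q = -509 (Q = 4 + (-223 - 290) = 4 - 513 = -509)
1/(x(10) + Q) = 1/(10/9 - 509) = 1/(-4571/9) = -9/4571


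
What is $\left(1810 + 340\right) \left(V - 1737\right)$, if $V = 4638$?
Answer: $6237150$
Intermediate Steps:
$\left(1810 + 340\right) \left(V - 1737\right) = \left(1810 + 340\right) \left(4638 - 1737\right) = 2150 \cdot 2901 = 6237150$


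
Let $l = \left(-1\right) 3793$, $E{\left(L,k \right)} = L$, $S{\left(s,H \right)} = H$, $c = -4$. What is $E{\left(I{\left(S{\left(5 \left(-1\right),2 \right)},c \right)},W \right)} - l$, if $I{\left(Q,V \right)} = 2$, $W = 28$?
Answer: $3795$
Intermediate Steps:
$l = -3793$
$E{\left(I{\left(S{\left(5 \left(-1\right),2 \right)},c \right)},W \right)} - l = 2 - -3793 = 2 + 3793 = 3795$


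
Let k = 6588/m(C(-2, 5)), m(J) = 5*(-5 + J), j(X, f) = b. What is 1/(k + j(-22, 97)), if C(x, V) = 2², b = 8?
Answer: -5/6548 ≈ -0.00076359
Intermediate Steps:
j(X, f) = 8
C(x, V) = 4
m(J) = -25 + 5*J
k = -6588/5 (k = 6588/(-25 + 5*4) = 6588/(-25 + 20) = 6588/(-5) = 6588*(-⅕) = -6588/5 ≈ -1317.6)
1/(k + j(-22, 97)) = 1/(-6588/5 + 8) = 1/(-6548/5) = -5/6548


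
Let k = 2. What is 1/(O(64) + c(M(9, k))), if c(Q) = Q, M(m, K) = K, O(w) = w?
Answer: 1/66 ≈ 0.015152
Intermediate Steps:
1/(O(64) + c(M(9, k))) = 1/(64 + 2) = 1/66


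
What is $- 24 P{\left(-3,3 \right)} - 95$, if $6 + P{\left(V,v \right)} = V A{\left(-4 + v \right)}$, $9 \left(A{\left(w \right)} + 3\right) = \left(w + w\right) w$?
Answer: $-151$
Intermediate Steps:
$A{\left(w \right)} = -3 + \frac{2 w^{2}}{9}$ ($A{\left(w \right)} = -3 + \frac{\left(w + w\right) w}{9} = -3 + \frac{2 w w}{9} = -3 + \frac{2 w^{2}}{9}$)
$P{\left(V,v \right)} = -6 + V \left(-3 + \frac{2 \left(-4 + v\right)^{2}}{9}\right)$
$- 24 P{\left(-3,3 \right)} - 95 = - 24 \left(-6 + \frac{1}{9} \left(-3\right) \left(-27 + 2 \left(-4 + 3\right)^{2}\right)\right) - 95 = - 24 \left(-6 + \frac{1}{9} \left(-3\right) \left(-27 + 2 \left(-1\right)^{2}\right)\right) - 95 = - 24 \left(-6 + \frac{1}{9} \left(-3\right) \left(-27 + 2 \cdot 1\right)\right) - 95 = - 24 \left(-6 + \frac{1}{9} \left(-3\right) \left(-27 + 2\right)\right) - 95 = - 24 \left(-6 + \frac{1}{9} \left(-3\right) \left(-25\right)\right) - 95 = - 24 \left(-6 + \frac{25}{3}\right) - 95 = \left(-24\right) \frac{7}{3} - 95 = -56 - 95 = -151$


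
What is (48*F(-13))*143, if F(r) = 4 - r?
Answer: 116688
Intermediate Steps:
(48*F(-13))*143 = (48*(4 - 1*(-13)))*143 = (48*(4 + 13))*143 = (48*17)*143 = 816*143 = 116688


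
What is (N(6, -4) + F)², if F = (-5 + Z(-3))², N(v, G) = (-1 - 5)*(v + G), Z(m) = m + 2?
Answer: 576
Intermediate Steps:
Z(m) = 2 + m
N(v, G) = -6*G - 6*v (N(v, G) = -6*(G + v) = -6*G - 6*v)
F = 36 (F = (-5 + (2 - 3))² = (-5 - 1)² = (-6)² = 36)
(N(6, -4) + F)² = ((-6*(-4) - 6*6) + 36)² = ((24 - 36) + 36)² = (-12 + 36)² = 24² = 576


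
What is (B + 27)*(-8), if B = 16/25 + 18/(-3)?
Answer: -4328/25 ≈ -173.12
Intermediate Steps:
B = -134/25 (B = 16*(1/25) + 18*(-⅓) = 16/25 - 6 = -134/25 ≈ -5.3600)
(B + 27)*(-8) = (-134/25 + 27)*(-8) = (541/25)*(-8) = -4328/25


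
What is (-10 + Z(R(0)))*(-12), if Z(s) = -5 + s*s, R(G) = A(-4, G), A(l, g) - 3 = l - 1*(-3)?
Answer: 132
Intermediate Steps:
A(l, g) = 6 + l (A(l, g) = 3 + (l - 1*(-3)) = 3 + (l + 3) = 3 + (3 + l) = 6 + l)
R(G) = 2 (R(G) = 6 - 4 = 2)
Z(s) = -5 + s**2
(-10 + Z(R(0)))*(-12) = (-10 + (-5 + 2**2))*(-12) = (-10 + (-5 + 4))*(-12) = (-10 - 1)*(-12) = -11*(-12) = 132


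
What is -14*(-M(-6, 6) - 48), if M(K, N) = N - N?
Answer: 672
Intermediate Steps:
M(K, N) = 0
-14*(-M(-6, 6) - 48) = -14*(-1*0 - 48) = -14*(0 - 48) = -14*(-48) = 672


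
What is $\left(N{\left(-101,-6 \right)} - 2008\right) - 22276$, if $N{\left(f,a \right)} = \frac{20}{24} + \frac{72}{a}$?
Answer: $- \frac{145771}{6} \approx -24295.0$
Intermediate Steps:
$N{\left(f,a \right)} = \frac{5}{6} + \frac{72}{a}$ ($N{\left(f,a \right)} = 20 \cdot \frac{1}{24} + \frac{72}{a} = \frac{5}{6} + \frac{72}{a}$)
$\left(N{\left(-101,-6 \right)} - 2008\right) - 22276 = \left(\left(\frac{5}{6} + \frac{72}{-6}\right) - 2008\right) - 22276 = \left(\left(\frac{5}{6} + 72 \left(- \frac{1}{6}\right)\right) - 2008\right) - 22276 = \left(\left(\frac{5}{6} - 12\right) - 2008\right) - 22276 = \left(- \frac{67}{6} - 2008\right) - 22276 = - \frac{12115}{6} - 22276 = - \frac{145771}{6}$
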